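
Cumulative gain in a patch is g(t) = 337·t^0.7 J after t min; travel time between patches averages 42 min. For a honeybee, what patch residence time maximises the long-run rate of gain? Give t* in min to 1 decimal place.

By the marginal value theorem, leave when the instantaneous gain rate g'(t) equals the habitat-wide average g(t)/(T + t).
g'(t) = 0.7·337·t^-0.3. Setting 0.7·337·t^-0.3 = 337·t^0.7/(42+t) gives 0.7(42+t) = t, so 0.30·t = 0.7×42.
t* = 0.7×42/0.30 = 98 min.

98.0 min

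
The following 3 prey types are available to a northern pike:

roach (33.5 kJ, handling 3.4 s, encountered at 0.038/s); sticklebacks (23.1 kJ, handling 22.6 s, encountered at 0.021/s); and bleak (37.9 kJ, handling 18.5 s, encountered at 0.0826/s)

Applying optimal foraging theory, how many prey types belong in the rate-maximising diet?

E/h in descending order: roach 9.85, bleak 2.05, sticklebacks 1.02 kJ/s. The optimal diet is the largest prefix of this list for which every included type satisfies E_i/h_i > R on the types above it.
Rate on top 1: 1.127. bleak: 2.05 > 1.127 → include.
Rate on top 2: 1.657. sticklebacks: 1.02 < 1.657 → exclude; stop.
Optimal diet: roach, bleak — 2 of 3 types.

2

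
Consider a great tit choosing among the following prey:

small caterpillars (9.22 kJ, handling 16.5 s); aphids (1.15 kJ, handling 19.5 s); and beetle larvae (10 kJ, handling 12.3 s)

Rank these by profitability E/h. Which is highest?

beetle larvae

In descending order of E/h:
beetle larvae: 10/12.3 = 0.813 kJ/s
small caterpillars: 9.22/16.5 = 0.559 kJ/s
aphids: 1.15/19.5 = 0.059 kJ/s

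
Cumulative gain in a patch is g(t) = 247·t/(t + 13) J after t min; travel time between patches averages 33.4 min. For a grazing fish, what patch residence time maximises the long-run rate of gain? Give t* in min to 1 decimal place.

20.8 min

By the marginal value theorem, leave when the instantaneous gain rate g'(t) equals the habitat-wide average g(t)/(T + t).
g'(t) = 247·13/(t + 13)². Setting 247·13/(t+13)² = 247t/[(t+13)(33.4+t)] gives 13(33.4+t) = t(t+13), so t² = 13×33.4 = 434.2.
t* = √434.2 = 20.84 min.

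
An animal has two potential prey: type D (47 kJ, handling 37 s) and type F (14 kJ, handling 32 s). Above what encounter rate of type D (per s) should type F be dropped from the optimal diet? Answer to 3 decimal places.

0.014 per s

The zero-one rule: include type F iff E₂/h₂ > λE₁/(1+λh₁). Equality gives the switch point.
λE₁h₂ = E₂ + λE₂h₁ ⇒ λ = E₂/(E₁h₂ − E₂h₁) = 14/(1504 − 518) = 0.0142 per s.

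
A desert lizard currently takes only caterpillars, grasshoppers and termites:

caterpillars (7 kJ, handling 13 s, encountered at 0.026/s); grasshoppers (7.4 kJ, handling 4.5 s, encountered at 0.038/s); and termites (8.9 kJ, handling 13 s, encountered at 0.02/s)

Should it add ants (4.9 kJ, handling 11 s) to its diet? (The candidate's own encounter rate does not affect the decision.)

Yes

Intake rate on the current diet: R = (0.026×7 + 0.038×7.4 + 0.02×8.9) / (1 + 0.026×13 + 0.038×4.5 + 0.02×13) = 0.6412/1.769 = 0.3625 kJ/s.
Profitability of ants: 4.9/11 = 0.4455 kJ/s.
0.4455 > 0.3625, so adding ants raises the average — include it.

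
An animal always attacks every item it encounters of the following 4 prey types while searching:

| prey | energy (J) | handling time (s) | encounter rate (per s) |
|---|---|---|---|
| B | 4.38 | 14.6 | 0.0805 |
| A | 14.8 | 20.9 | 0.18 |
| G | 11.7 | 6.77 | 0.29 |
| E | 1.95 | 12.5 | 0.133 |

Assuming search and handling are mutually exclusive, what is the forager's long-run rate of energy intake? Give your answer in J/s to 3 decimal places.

0.697 J/s

Energy encountered per unit search time: 0.0805×4.38 + 0.18×14.8 + 0.29×11.7 + 0.133×1.95 = 6.669 J/s.
Handling time per unit search time: 0.0805×14.6 + 0.18×20.9 + 0.29×6.77 + 0.133×12.5 = 8.563.
Rate = 6.669/(1 + 8.563) = 0.6974 J/s.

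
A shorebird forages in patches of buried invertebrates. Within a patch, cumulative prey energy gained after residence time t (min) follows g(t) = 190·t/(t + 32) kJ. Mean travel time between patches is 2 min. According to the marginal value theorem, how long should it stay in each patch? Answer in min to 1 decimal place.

Maximise g(t)/(T+t): set derivative to zero → g'(t)(T+t) = g(t).
g'(t) = 190·32/(t + 32)². Setting 190·32/(t+32)² = 190t/[(t+32)(2+t)] gives 32(2+t) = t(t+32), so t² = 32×2 = 64.
t* = √64 = 8 min.

8.0 min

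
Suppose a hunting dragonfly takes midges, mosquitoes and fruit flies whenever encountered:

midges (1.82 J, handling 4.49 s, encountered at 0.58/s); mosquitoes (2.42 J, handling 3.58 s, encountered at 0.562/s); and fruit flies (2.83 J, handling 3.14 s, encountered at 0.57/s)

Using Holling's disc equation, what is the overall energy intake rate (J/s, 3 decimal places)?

R = (0.58×1.82 + 0.562×2.42 + 0.57×2.83) / (1 + 0.58×4.49 + 0.562×3.58 + 0.57×3.14) = 4.029/7.406 = 0.544 J/s.

0.544 J/s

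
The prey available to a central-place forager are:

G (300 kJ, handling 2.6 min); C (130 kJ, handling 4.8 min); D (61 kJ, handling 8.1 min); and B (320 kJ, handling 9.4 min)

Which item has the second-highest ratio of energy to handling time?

Profitability E/h (kJ/min): G = 300/2.6 = 115, C = 130/4.8 = 27.1, D = 61/8.1 = 7.53, B = 320/9.4 = 34.
Ranked: G > B > C > D.

B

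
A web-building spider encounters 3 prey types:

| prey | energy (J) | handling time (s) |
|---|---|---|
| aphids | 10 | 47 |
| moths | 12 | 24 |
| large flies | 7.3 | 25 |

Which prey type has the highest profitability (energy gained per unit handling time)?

moths

Profitability E/h (J/s): aphids = 10/47 = 0.213, moths = 12/24 = 0.5, large flies = 7.3/25 = 0.292.
Ranked: moths > large flies > aphids.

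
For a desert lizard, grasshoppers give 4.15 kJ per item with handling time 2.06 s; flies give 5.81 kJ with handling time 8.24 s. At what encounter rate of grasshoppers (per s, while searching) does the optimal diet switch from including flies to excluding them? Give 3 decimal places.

0.261 per s

The zero-one rule: include flies iff E₂/h₂ > λE₁/(1+λh₁). Equality gives the switch point.
λE₁h₂ = E₂ + λE₂h₁ ⇒ λ = E₂/(E₁h₂ − E₂h₁) = 5.81/(34.2 − 11.97) = 0.2614 per s.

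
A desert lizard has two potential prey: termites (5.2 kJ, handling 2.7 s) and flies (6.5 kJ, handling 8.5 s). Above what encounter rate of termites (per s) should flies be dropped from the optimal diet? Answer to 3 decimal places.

The zero-one rule: include flies iff E₂/h₂ > λE₁/(1+λh₁). Equality gives the switch point.
λE₁h₂ = E₂ + λE₂h₁ ⇒ λ = E₂/(E₁h₂ − E₂h₁) = 6.5/(44.2 − 17.55) = 0.2439 per s.

0.244 per s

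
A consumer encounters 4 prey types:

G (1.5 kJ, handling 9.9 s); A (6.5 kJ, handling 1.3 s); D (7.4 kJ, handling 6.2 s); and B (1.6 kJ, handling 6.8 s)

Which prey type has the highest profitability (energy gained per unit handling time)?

A

In descending order of E/h:
A: 6.5/1.3 = 5 kJ/s
D: 7.4/6.2 = 1.19 kJ/s
B: 1.6/6.8 = 0.235 kJ/s
G: 1.5/9.9 = 0.152 kJ/s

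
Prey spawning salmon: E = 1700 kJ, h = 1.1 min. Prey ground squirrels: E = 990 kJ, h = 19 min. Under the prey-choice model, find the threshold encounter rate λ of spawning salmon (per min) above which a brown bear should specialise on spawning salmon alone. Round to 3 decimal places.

0.032 per min

The zero-one rule: include ground squirrels iff E₂/h₂ > λE₁/(1+λh₁). Equality gives the switch point.
λE₁h₂ = E₂ + λE₂h₁ ⇒ λ = E₂/(E₁h₂ − E₂h₁) = 990/(3.23e+04 − 1089) = 0.03172 per min.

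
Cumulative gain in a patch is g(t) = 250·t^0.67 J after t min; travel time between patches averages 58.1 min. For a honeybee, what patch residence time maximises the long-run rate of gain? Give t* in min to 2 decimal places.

117.96 min

By the marginal value theorem, leave when the instantaneous gain rate g'(t) equals the habitat-wide average g(t)/(T + t).
g'(t) = 0.67·250·t^-0.33. Setting 0.67·250·t^-0.33 = 250·t^0.67/(58.1+t) gives 0.67(58.1+t) = t, so 0.33·t = 0.67×58.1.
t* = 0.67×58.1/0.33 = 118 min.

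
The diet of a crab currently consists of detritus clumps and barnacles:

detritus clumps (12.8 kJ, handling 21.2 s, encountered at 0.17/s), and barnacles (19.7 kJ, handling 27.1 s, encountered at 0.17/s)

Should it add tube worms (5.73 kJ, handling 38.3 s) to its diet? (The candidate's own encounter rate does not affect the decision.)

No

Current rate: (0.17×12.8 + 0.17×19.7)/(1 + 0.17×21.2 + 0.17×27.1) = 0.5998 kJ/s.
Profitability of tube worms: 5.73/38.3 = 0.1496 kJ/s.
Since 0.1496 < R, time spent handling tube worms is better spent searching.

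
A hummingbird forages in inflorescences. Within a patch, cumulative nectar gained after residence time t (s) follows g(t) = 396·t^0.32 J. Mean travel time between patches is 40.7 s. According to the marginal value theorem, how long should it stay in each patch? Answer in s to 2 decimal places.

19.15 s

Maximise g(t)/(T+t): set derivative to zero → g'(t)(T+t) = g(t).
g'(t) = 0.32·396·t^-0.68. Setting 0.32·396·t^-0.68 = 396·t^0.32/(40.7+t) gives 0.32(40.7+t) = t, so 0.68·t = 0.32×40.7.
t* = 0.32×40.7/0.68 = 19.15 s.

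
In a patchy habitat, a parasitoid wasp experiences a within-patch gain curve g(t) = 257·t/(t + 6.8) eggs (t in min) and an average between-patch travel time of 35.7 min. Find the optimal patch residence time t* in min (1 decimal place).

15.6 min

Maximise g(t)/(T+t): set derivative to zero → g'(t)(T+t) = g(t).
g'(t) = 257·6.8/(t + 6.8)². Setting 257·6.8/(t+6.8)² = 257t/[(t+6.8)(35.7+t)] gives 6.8(35.7+t) = t(t+6.8), so t² = 6.8×35.7 = 242.8.
t* = √242.8 = 15.58 min.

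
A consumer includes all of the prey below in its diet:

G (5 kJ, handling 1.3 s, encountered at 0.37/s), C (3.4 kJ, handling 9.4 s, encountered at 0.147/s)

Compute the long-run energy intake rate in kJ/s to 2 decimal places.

0.82 kJ/s

R = Σλ_iE_i / (1 + Σλ_ih_i)
Numerator: 0.37×5 + 0.147×3.4 = 2.35
Denominator: 1 + 0.37×1.3 + 0.147×9.4 = 2.863
R = 2.35/2.863 = 0.8208 kJ/s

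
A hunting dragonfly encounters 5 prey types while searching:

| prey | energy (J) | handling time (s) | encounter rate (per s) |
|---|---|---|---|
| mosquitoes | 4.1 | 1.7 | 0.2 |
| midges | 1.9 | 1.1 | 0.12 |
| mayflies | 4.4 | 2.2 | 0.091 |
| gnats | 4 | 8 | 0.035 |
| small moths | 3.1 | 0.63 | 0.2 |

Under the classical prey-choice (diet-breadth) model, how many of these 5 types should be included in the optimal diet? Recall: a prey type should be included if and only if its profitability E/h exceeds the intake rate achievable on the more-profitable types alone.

4

Rank by E/h (J/s): small moths 4.92, mosquitoes 2.41, mayflies 2, midges 1.73, gnats 0.5. Include each in turn until the next type's E/h falls below the running intake rate.
Rate on top 1: 0.5506. mosquitoes: 2.41 > 0.5506 → include.
Rate on top 2: 0.9823. mayflies: 2 > 0.9823 → include.
Rate on top 3: 1.105. midges: 1.73 > 1.105 → include.
Rate on top 4: 1.15. gnats: 0.5 < 1.15 → exclude; stop.
Optimal diet: small moths, mosquitoes, mayflies, midges — 4 of 5 types.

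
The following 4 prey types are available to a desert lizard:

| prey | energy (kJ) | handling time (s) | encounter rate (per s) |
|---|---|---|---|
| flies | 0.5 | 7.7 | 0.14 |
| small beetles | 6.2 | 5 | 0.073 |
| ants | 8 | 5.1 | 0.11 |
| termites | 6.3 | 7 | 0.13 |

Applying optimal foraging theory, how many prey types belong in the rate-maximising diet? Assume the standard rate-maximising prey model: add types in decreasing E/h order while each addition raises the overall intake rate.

3

Profitabilities (E/h, kJ/s): ants 1.57, small beetles 1.24, termites 0.9, flies 0.0649. Add prey in this order while the next type's profitability exceeds the intake rate on those already taken.
Rate on top 1: 0.5637. small beetles: 1.24 > 0.5637 → include.
Rate on top 2: 0.6919. termites: 0.9 > 0.6919 → include.
Rate on top 3: 0.7587. flies: 0.0649 < 0.7587 → exclude; stop.
Optimal diet: ants, small beetles, termites — 3 of 4 types.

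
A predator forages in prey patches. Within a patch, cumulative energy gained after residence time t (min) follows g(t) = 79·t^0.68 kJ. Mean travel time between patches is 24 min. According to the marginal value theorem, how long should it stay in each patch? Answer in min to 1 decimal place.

51.0 min

Maximise g(t)/(T+t): set derivative to zero → g'(t)(T+t) = g(t).
g'(t) = 0.68·79·t^-0.32. Setting 0.68·79·t^-0.32 = 79·t^0.68/(24+t) gives 0.68(24+t) = t, so 0.32·t = 0.68×24.
t* = 0.68×24/0.32 = 51 min.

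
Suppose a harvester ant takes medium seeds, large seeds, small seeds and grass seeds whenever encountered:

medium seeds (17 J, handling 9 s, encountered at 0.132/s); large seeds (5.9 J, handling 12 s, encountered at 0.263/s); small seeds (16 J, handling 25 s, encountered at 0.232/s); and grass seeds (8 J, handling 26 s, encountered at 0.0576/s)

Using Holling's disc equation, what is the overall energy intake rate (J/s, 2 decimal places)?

0.63 J/s

R = Σλ_iE_i / (1 + Σλ_ih_i)
Numerator: 0.132×17 + 0.263×5.9 + 0.232×16 + 0.0576×8 = 7.969
Denominator: 1 + 0.132×9 + 0.263×12 + 0.232×25 + 0.0576×26 = 12.64
R = 7.969/12.64 = 0.6303 J/s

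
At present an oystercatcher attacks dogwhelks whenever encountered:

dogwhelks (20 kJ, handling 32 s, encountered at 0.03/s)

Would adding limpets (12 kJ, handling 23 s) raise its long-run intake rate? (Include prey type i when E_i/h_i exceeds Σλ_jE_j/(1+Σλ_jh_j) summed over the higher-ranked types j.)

Yes

Intake rate on the current diet: R = (0.03×20) / (1 + 0.03×32) = 0.6/1.96 = 0.3061 kJ/s.
limpets: E/h = 12/23 = 0.5217 kJ/s.
0.5217 > 0.3061, so adding limpets raises the average — include it.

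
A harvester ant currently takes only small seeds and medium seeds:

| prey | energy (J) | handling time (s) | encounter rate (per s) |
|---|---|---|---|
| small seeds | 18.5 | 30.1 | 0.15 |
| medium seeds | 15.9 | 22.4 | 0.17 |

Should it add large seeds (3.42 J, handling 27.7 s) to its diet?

Intake rate on the current diet: R = (0.15×18.5 + 0.17×15.9) / (1 + 0.15×30.1 + 0.17×22.4) = 5.478/9.323 = 0.5876 J/s.
Profitability of large seeds: 3.42/27.7 = 0.1235 J/s.
Since 0.1235 < R, time spent handling large seeds is better spent searching.

No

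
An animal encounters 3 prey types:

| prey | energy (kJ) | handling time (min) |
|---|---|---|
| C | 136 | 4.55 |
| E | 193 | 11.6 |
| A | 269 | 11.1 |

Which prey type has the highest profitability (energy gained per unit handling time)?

C

In descending order of E/h:
C: 136/4.55 = 29.9 kJ/min
A: 269/11.1 = 24.2 kJ/min
E: 193/11.6 = 16.6 kJ/min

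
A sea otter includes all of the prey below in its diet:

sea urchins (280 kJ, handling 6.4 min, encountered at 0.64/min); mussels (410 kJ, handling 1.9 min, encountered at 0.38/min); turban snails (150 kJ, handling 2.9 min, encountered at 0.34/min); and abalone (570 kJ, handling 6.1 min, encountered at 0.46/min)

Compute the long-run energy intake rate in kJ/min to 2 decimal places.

67.45 kJ/min

Energy encountered per unit search time: 0.64×280 + 0.38×410 + 0.34×150 + 0.46×570 = 648.2 kJ/min.
Handling time per unit search time: 0.64×6.4 + 0.38×1.9 + 0.34×2.9 + 0.46×6.1 = 8.61.
Rate = 648.2/(1 + 8.61) = 67.45 kJ/min.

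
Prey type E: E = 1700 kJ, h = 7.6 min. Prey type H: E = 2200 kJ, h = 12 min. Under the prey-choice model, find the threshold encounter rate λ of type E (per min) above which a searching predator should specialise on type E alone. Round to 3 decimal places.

The zero-one rule: include type H iff E₂/h₂ > λE₁/(1+λh₁). Equality gives the switch point.
λE₁h₂ = E₂ + λE₂h₁ ⇒ λ = E₂/(E₁h₂ − E₂h₁) = 2200/(2.04e+04 − 1.672e+04) = 0.5978 per min.

0.598 per min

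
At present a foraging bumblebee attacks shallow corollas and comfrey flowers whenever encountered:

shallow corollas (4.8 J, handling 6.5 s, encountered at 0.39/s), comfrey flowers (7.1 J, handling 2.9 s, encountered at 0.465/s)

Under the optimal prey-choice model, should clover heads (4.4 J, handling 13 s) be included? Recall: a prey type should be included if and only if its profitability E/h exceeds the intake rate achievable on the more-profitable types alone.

No

On shallow corollas and comfrey flowers alone, R = ΣλE/(1+Σλh) = 5.173/4.883 = 1.059 J/s.
clover heads: E/h = 4.4/13 = 0.3385 J/s.
0.3385 < 1.059, so adding clover heads would lower the average — exclude it.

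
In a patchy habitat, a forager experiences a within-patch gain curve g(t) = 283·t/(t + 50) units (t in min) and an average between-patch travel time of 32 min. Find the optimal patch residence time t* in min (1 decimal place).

Maximise g(t)/(T+t): set derivative to zero → g'(t)(T+t) = g(t).
g'(t) = 283·50/(t + 50)². Setting 283·50/(t+50)² = 283t/[(t+50)(32+t)] gives 50(32+t) = t(t+50), so t² = 50×32 = 1600.
t* = √1600 = 40 min.

40.0 min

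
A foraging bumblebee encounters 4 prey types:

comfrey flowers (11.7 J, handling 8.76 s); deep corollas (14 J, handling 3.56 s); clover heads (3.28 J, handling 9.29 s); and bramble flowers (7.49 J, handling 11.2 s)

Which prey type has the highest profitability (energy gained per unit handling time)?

Profitability E/h (J/s): comfrey flowers = 11.7/8.76 = 1.34, deep corollas = 14/3.56 = 3.93, clover heads = 3.28/9.29 = 0.353, bramble flowers = 7.49/11.2 = 0.669.
Ranked: deep corollas > comfrey flowers > bramble flowers > clover heads.

deep corollas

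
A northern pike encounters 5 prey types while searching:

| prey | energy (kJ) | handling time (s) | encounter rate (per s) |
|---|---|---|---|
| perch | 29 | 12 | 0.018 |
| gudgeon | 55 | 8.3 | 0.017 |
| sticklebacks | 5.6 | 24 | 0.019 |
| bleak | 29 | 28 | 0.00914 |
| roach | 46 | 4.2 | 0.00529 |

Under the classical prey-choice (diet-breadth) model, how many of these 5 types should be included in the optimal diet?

3

Profitabilities (E/h, kJ/s): roach 11, gudgeon 6.63, perch 2.42, bleak 1.04, sticklebacks 0.233. Add prey in this order while the next type's profitability exceeds the intake rate on those already taken.
Rate on top 1: 0.2381. gudgeon: 6.63 > 0.2381 → include.
Rate on top 2: 1.013. perch: 2.42 > 1.013 → include.
Rate on top 3: 1.233. bleak: 1.04 < 1.233 → exclude; stop.
Optimal diet: roach, gudgeon, perch — 3 of 5 types.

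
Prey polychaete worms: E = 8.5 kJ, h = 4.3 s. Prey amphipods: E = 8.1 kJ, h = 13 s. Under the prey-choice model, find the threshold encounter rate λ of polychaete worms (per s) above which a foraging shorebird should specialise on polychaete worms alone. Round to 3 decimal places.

0.107 per s

Drop amphipods once their profitability E₂/h₂ falls below the rate achievable on polychaete worms alone: E₂/h₂ = λE₁/(1 + λh₁).
Solve for λ: λE₁h₂ = E₂(1 + λh₁) → λ(E₁h₂ − E₂h₁) = E₂ → λ = E₂/(E₁h₂ − E₂h₁).
λ = 8.1/(8.5×13 − 8.1×4.3) = 8.1/75.67 = 0.107 per s.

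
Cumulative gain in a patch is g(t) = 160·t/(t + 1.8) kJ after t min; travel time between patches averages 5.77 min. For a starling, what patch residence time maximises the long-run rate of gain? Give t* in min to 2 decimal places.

Maximise g(t)/(T+t): set derivative to zero → g'(t)(T+t) = g(t).
g'(t) = 160·1.8/(t + 1.8)². Setting 160·1.8/(t+1.8)² = 160t/[(t+1.8)(5.77+t)] gives 1.8(5.77+t) = t(t+1.8), so t² = 1.8×5.77 = 10.39.
t* = √10.39 = 3.223 min.

3.22 min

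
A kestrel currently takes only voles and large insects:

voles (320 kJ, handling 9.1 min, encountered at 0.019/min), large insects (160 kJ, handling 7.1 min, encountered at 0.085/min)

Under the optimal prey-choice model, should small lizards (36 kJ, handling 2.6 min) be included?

Yes

Intake rate on the current diet: R = (0.019×320 + 0.085×160) / (1 + 0.019×9.1 + 0.085×7.1) = 19.68/1.776 = 11.08 kJ/min.
Profitability of small lizards: 36/2.6 = 13.85 kJ/min.
Since 13.85 > R, including small lizards increases the long-run rate.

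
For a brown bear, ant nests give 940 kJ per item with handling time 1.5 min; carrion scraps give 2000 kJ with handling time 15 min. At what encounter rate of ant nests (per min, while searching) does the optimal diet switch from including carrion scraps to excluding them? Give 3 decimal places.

0.180 per min

The zero-one rule: include carrion scraps iff E₂/h₂ > λE₁/(1+λh₁). Equality gives the switch point.
λE₁h₂ = E₂ + λE₂h₁ ⇒ λ = E₂/(E₁h₂ − E₂h₁) = 2000/(1.41e+04 − 3000) = 0.1802 per min.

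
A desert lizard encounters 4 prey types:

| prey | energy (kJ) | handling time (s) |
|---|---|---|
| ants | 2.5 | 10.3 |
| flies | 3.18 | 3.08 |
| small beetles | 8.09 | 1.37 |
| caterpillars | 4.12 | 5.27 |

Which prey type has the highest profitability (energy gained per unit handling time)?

In descending order of E/h:
small beetles: 8.09/1.37 = 5.91 kJ/s
flies: 3.18/3.08 = 1.03 kJ/s
caterpillars: 4.12/5.27 = 0.782 kJ/s
ants: 2.5/10.3 = 0.243 kJ/s

small beetles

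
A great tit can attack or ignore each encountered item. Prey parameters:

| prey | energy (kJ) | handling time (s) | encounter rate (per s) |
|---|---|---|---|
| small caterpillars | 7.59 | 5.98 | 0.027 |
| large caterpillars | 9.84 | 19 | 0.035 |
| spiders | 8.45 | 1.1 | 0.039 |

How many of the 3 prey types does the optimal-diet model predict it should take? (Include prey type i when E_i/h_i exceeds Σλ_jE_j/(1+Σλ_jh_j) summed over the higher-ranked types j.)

3

E/h in descending order: spiders 7.68, small caterpillars 1.27, large caterpillars 0.518 kJ/s. The optimal diet is the largest prefix of this list for which every included type satisfies E_i/h_i > R on the types above it.
Rate on top 1: 0.316. small caterpillars: 1.27 > 0.316 → include.
Rate on top 2: 0.4438. large caterpillars: 0.518 > 0.4438 → include.
Optimal diet: spiders, small caterpillars, large caterpillars — 3 of 3 types.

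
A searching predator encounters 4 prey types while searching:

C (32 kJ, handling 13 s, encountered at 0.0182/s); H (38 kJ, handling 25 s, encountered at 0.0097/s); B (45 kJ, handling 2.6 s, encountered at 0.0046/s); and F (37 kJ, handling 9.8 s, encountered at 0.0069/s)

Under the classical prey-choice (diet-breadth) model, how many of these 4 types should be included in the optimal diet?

Rank by E/h (kJ/s): B 17.3, F 3.78, C 2.46, H 1.52. Include each in turn until the next type's E/h falls below the running intake rate.
Rate on top 1: 0.2046. F: 3.78 > 0.2046 → include.
Rate on top 2: 0.4282. C: 2.46 > 0.4282 → include.
Rate on top 3: 0.7937. H: 1.52 > 0.7937 → include.
Optimal diet: B, F, C, H — 4 of 4 types.

4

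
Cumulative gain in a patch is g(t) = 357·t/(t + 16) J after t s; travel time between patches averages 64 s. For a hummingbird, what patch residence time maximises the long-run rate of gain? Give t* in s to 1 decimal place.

32.0 s

Optimal t* satisfies g'(t*) = g(t*)/(T + t*).
g'(t) = 357·16/(t + 16)². Setting 357·16/(t+16)² = 357t/[(t+16)(64+t)] gives 16(64+t) = t(t+16), so t² = 16×64 = 1024.
t* = √1024 = 32 s.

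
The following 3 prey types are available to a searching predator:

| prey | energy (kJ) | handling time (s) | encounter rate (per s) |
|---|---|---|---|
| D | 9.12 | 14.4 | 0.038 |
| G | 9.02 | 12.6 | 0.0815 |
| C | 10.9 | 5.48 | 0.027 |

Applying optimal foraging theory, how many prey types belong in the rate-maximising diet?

3

Profitabilities (E/h, kJ/s): C 1.99, G 0.716, D 0.633. Add prey in this order while the next type's profitability exceeds the intake rate on those already taken.
Rate on top 1: 0.2564. G: 0.716 > 0.2564 → include.
Rate on top 2: 0.4733. D: 0.633 > 0.4733 → include.
Optimal diet: C, G, D — 3 of 3 types.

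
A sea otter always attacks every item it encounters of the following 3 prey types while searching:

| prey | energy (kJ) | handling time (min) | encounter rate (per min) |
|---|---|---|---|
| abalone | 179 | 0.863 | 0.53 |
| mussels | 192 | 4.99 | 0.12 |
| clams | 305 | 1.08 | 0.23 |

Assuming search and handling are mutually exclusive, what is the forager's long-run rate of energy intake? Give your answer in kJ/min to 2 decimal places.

81.60 kJ/min

R = Σλ_iE_i / (1 + Σλ_ih_i)
Numerator: 0.53×179 + 0.12×192 + 0.23×305 = 188.1
Denominator: 1 + 0.53×0.863 + 0.12×4.99 + 0.23×1.08 = 2.305
R = 188.1/2.305 = 81.6 kJ/min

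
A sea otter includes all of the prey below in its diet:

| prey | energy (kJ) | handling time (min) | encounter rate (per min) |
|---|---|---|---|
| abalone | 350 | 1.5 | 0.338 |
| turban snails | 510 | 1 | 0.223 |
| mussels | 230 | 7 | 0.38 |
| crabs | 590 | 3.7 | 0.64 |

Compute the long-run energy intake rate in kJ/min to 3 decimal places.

Energy encountered per unit search time: 0.338×350 + 0.223×510 + 0.38×230 + 0.64×590 = 697 kJ/min.
Handling time per unit search time: 0.338×1.5 + 0.223×1 + 0.38×7 + 0.64×3.7 = 5.758.
Rate = 697/(1 + 5.758) = 103.1 kJ/min.

103.141 kJ/min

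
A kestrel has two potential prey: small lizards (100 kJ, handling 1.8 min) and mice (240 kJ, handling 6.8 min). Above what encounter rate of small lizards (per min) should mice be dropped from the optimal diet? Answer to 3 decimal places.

0.968 per min

Drop mice once their profitability E₂/h₂ falls below the rate achievable on small lizards alone: E₂/h₂ = λE₁/(1 + λh₁).
Solve for λ: λE₁h₂ = E₂(1 + λh₁) → λ(E₁h₂ − E₂h₁) = E₂ → λ = E₂/(E₁h₂ − E₂h₁).
λ = 240/(100×6.8 − 240×1.8) = 240/248 = 0.9677 per min.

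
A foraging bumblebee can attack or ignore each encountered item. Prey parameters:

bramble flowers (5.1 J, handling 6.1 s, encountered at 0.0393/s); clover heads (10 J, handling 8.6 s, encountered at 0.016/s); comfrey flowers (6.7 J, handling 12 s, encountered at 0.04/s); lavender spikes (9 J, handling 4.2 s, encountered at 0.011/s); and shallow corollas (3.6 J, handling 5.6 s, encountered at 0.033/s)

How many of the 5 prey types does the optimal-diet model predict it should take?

Profitabilities (E/h, J/s): lavender spikes 2.14, clover heads 1.16, bramble flowers 0.836, shallow corollas 0.643, comfrey flowers 0.558. Add prey in this order while the next type's profitability exceeds the intake rate on those already taken.
Rate on top 1: 0.09463. clover heads: 1.16 > 0.09463 → include.
Rate on top 2: 0.2188. bramble flowers: 0.836 > 0.2188 → include.
Rate on top 3: 0.3227. shallow corollas: 0.643 > 0.3227 → include.
Rate on top 4: 0.3595. comfrey flowers: 0.558 > 0.3595 → include.
Optimal diet: lavender spikes, clover heads, bramble flowers, shallow corollas, comfrey flowers — 5 of 5 types.

5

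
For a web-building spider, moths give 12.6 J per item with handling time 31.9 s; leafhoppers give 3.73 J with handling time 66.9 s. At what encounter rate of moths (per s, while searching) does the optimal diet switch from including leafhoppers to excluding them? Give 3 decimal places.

0.005 per s

Drop leafhoppers once their profitability E₂/h₂ falls below the rate achievable on moths alone: E₂/h₂ = λE₁/(1 + λh₁).
Solve for λ: λE₁h₂ = E₂(1 + λh₁) → λ(E₁h₂ − E₂h₁) = E₂ → λ = E₂/(E₁h₂ − E₂h₁).
λ = 3.73/(12.6×66.9 − 3.73×31.9) = 3.73/724 = 0.005152 per s.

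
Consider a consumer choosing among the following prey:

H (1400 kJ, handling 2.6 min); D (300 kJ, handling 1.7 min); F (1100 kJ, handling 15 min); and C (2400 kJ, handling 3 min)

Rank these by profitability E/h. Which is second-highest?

In descending order of E/h:
C: 2400/3 = 800 kJ/min
H: 1400/2.6 = 538 kJ/min
D: 300/1.7 = 176 kJ/min
F: 1100/15 = 73.3 kJ/min

H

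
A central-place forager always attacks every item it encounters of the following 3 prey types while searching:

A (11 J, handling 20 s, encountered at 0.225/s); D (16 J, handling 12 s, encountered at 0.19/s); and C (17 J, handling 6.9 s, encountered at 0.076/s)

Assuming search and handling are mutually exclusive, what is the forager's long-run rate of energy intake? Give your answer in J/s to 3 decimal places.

0.820 J/s

R = (0.225×11 + 0.19×16 + 0.076×17) / (1 + 0.225×20 + 0.19×12 + 0.076×6.9) = 6.807/8.304 = 0.8197 J/s.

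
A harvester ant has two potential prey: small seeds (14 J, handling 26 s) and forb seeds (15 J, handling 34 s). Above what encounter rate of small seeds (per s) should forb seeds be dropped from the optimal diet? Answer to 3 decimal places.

0.174 per s

At the threshold, the rate on small seeds alone equals the profitability of forb seeds: λ·14/(1 + λ·26) = 15/34 = 0.4412.
Rearranging, λ(14 − 0.4412×26) = 0.4412, so λ = 0.4412/2.529 = 0.1744 per s.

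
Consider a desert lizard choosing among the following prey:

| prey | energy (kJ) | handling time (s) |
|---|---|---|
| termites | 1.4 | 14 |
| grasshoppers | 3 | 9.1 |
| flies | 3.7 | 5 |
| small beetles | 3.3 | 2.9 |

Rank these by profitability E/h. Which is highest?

In descending order of E/h:
small beetles: 3.3/2.9 = 1.14 kJ/s
flies: 3.7/5 = 0.74 kJ/s
grasshoppers: 3/9.1 = 0.33 kJ/s
termites: 1.4/14 = 0.1 kJ/s

small beetles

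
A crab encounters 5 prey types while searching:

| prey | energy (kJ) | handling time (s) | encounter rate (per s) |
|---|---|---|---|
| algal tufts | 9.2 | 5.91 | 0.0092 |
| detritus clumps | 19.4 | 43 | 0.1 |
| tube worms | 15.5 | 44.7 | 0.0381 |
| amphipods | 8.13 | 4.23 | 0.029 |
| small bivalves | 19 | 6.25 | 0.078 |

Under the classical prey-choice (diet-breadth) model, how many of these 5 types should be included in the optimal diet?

3

Rank by E/h (kJ/s): small bivalves 3.04, amphipods 1.92, algal tufts 1.56, detritus clumps 0.451, tube worms 0.347. Include each in turn until the next type's E/h falls below the running intake rate.
Rate on top 1: 0.9963. amphipods: 1.92 > 0.9963 → include.
Rate on top 2: 1.067. algal tufts: 1.56 > 1.067 → include.
Rate on top 3: 1.083. detritus clumps: 0.451 < 1.083 → exclude; stop.
Optimal diet: small bivalves, amphipods, algal tufts — 3 of 5 types.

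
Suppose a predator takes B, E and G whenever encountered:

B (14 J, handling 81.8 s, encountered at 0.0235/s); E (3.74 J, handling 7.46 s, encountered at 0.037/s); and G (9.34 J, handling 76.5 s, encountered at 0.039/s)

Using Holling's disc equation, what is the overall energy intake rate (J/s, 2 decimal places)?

0.13 J/s

R = (0.0235×14 + 0.037×3.74 + 0.039×9.34) / (1 + 0.0235×81.8 + 0.037×7.46 + 0.039×76.5) = 0.8316/6.182 = 0.1345 J/s.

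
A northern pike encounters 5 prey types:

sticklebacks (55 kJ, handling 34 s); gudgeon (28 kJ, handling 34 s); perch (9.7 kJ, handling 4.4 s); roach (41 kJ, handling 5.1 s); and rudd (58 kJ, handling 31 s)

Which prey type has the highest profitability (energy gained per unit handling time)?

roach

In descending order of E/h:
roach: 41/5.1 = 8.04 kJ/s
perch: 9.7/4.4 = 2.2 kJ/s
rudd: 58/31 = 1.87 kJ/s
sticklebacks: 55/34 = 1.62 kJ/s
gudgeon: 28/34 = 0.824 kJ/s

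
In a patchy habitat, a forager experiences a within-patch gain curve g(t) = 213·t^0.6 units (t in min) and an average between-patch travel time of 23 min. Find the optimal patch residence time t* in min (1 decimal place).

34.5 min

Optimal t* satisfies g'(t*) = g(t*)/(T + t*).
g'(t) = 0.6·213·t^-0.4. Setting 0.6·213·t^-0.4 = 213·t^0.6/(23+t) gives 0.6(23+t) = t, so 0.40·t = 0.6×23.
t* = 0.6×23/0.40 = 34.5 min.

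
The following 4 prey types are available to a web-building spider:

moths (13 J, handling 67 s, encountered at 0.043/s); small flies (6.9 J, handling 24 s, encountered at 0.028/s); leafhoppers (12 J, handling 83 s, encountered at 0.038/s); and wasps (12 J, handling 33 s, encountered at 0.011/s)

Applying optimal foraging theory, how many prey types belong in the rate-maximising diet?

Profitabilities (E/h, J/s): wasps 0.364, small flies 0.288, moths 0.194, leafhoppers 0.145. Add prey in this order while the next type's profitability exceeds the intake rate on those already taken.
Rate on top 1: 0.09685. small flies: 0.288 > 0.09685 → include.
Rate on top 2: 0.1598. moths: 0.194 > 0.1598 → include.
Rate on top 3: 0.1799. leafhoppers: 0.145 < 0.1799 → exclude; stop.
Optimal diet: wasps, small flies, moths — 3 of 4 types.

3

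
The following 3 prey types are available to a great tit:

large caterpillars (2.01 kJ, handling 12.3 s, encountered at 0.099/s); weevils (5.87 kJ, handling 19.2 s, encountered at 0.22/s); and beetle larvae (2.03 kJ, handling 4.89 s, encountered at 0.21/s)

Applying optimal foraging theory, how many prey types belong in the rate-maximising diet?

Profitabilities (E/h, kJ/s): beetle larvae 0.415, weevils 0.306, large caterpillars 0.163. Add prey in this order while the next type's profitability exceeds the intake rate on those already taken.
Rate on top 1: 0.2103. weevils: 0.306 > 0.2103 → include.
Rate on top 2: 0.2748. large caterpillars: 0.163 < 0.2748 → exclude; stop.
Optimal diet: beetle larvae, weevils — 2 of 3 types.

2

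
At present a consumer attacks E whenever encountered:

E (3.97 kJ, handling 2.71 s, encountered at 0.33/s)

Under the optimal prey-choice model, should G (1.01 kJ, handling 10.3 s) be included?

Intake rate on the current diet: R = (0.33×3.97) / (1 + 0.33×2.71) = 1.31/1.894 = 0.6916 kJ/s.
Profitability of G: 1.01/10.3 = 0.09806 kJ/s.
0.09806 < 0.6916, so adding G would lower the average — exclude it.

No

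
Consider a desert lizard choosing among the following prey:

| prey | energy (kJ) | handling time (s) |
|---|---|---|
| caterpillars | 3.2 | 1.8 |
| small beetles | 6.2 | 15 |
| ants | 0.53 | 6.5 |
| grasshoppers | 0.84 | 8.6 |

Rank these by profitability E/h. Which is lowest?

ants

Profitability E/h (kJ/s): caterpillars = 3.2/1.8 = 1.78, small beetles = 6.2/15 = 0.413, ants = 0.53/6.5 = 0.0815, grasshoppers = 0.84/8.6 = 0.0977.
Ranked: caterpillars > small beetles > grasshoppers > ants.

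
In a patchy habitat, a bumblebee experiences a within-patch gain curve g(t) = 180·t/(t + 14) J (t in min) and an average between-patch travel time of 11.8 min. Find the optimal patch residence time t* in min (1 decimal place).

12.9 min

Optimal t* satisfies g'(t*) = g(t*)/(T + t*).
g'(t) = 180·14/(t + 14)². Setting 180·14/(t+14)² = 180t/[(t+14)(11.8+t)] gives 14(11.8+t) = t(t+14), so t² = 14×11.8 = 165.2.
t* = √165.2 = 12.85 min.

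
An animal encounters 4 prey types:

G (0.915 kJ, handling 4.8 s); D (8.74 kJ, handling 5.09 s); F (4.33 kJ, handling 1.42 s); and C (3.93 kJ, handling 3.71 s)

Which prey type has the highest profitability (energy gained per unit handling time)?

In descending order of E/h:
F: 4.33/1.42 = 3.05 kJ/s
D: 8.74/5.09 = 1.72 kJ/s
C: 3.93/3.71 = 1.06 kJ/s
G: 0.915/4.8 = 0.191 kJ/s

F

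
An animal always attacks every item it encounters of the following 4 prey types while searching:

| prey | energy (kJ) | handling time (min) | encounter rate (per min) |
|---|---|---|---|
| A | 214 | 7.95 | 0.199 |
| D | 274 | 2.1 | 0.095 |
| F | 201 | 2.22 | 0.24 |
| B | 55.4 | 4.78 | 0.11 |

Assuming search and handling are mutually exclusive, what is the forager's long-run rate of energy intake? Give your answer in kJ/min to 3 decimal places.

R = Σλ_iE_i / (1 + Σλ_ih_i)
Numerator: 0.199×214 + 0.095×274 + 0.24×201 + 0.11×55.4 = 123
Denominator: 1 + 0.199×7.95 + 0.095×2.1 + 0.24×2.22 + 0.11×4.78 = 3.84
R = 123/3.84 = 32.02 kJ/min

32.017 kJ/min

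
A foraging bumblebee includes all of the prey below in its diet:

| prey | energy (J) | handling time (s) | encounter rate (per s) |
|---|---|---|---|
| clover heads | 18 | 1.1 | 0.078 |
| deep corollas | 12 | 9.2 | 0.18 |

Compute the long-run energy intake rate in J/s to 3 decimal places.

1.300 J/s

R = (0.078×18 + 0.18×12) / (1 + 0.078×1.1 + 0.18×9.2) = 3.564/2.742 = 1.3 J/s.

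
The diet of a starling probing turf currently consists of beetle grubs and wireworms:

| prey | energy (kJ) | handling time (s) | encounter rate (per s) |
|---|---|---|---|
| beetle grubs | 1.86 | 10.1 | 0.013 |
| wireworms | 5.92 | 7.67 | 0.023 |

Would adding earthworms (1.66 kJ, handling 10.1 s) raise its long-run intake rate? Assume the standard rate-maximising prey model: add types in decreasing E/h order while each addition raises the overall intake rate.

Current rate: (0.013×1.86 + 0.023×5.92)/(1 + 0.013×10.1 + 0.023×7.67) = 0.1226 kJ/s.
earthworms: E/h = 1.66/10.1 = 0.1644 kJ/s.
0.1644 > 0.1226, so adding earthworms raises the average — include it.

Yes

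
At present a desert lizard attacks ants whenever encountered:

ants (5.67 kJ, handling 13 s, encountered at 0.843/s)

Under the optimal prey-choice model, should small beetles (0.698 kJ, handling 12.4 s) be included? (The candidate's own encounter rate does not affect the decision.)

Current rate: (0.843×5.67)/(1 + 0.843×13) = 0.3997 kJ/s.
small beetles: E/h = 0.698/12.4 = 0.05629 kJ/s.
Since 0.05629 < R, time spent handling small beetles is better spent searching.

No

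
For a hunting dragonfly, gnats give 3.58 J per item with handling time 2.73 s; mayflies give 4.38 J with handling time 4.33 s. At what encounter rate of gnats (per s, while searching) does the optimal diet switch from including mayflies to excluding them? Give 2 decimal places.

1.24 per s

At the threshold, the rate on gnats alone equals the profitability of mayflies: λ·3.58/(1 + λ·2.73) = 4.38/4.33 = 1.012.
Rearranging, λ(3.58 − 1.012×2.73) = 1.012, so λ = 1.012/0.8185 = 1.236 per s.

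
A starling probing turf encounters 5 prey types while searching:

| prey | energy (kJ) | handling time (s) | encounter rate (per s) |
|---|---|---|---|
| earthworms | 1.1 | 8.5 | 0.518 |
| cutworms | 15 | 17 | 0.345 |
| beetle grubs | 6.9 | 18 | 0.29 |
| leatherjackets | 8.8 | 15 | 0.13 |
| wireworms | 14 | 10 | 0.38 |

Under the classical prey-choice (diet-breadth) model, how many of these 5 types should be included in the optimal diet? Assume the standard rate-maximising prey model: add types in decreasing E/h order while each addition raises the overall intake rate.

Rank by E/h (kJ/s): wireworms 1.4, cutworms 0.882, leatherjackets 0.587, beetle grubs 0.383, earthworms 0.129. Include each in turn until the next type's E/h falls below the running intake rate.
Rate on top 1: 1.108. cutworms: 0.882 < 1.108 → exclude; stop.
Optimal diet: wireworms — 1 of 5 types.

1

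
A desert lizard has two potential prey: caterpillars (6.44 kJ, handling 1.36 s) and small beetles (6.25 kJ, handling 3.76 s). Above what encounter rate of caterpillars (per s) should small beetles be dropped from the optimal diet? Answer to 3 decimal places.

At the threshold, the rate on caterpillars alone equals the profitability of small beetles: λ·6.44/(1 + λ·1.36) = 6.25/3.76 = 1.662.
Rearranging, λ(6.44 − 1.662×1.36) = 1.662, so λ = 1.662/4.179 = 0.3977 per s.

0.398 per s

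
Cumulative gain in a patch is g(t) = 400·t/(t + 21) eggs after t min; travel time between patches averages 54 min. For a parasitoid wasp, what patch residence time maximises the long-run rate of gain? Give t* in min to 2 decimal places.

33.67 min

By the marginal value theorem, leave when the instantaneous gain rate g'(t) equals the habitat-wide average g(t)/(T + t).
g'(t) = 400·21/(t + 21)². Setting 400·21/(t+21)² = 400t/[(t+21)(54+t)] gives 21(54+t) = t(t+21), so t² = 21×54 = 1134.
t* = √1134 = 33.67 min.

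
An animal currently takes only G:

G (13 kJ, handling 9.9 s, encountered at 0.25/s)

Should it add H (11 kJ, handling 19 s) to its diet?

Intake rate on the current diet: R = (0.25×13) / (1 + 0.25×9.9) = 3.25/3.475 = 0.9353 kJ/s.
Profitability of H: 11/19 = 0.5789 kJ/s.
Since 0.5789 < R, time spent handling H is better spent searching.

No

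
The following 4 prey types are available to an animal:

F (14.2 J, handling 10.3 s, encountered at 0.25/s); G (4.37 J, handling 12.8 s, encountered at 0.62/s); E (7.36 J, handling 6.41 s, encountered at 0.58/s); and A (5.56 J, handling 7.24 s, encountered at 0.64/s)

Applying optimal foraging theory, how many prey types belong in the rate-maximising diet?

Profitabilities (E/h, J/s): F 1.38, E 1.15, A 0.768, G 0.341. Add prey in this order while the next type's profitability exceeds the intake rate on those already taken.
Rate on top 1: 0.993. E: 1.15 > 0.993 → include.
Rate on top 2: 1.072. A: 0.768 < 1.072 → exclude; stop.
Optimal diet: F, E — 2 of 4 types.

2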